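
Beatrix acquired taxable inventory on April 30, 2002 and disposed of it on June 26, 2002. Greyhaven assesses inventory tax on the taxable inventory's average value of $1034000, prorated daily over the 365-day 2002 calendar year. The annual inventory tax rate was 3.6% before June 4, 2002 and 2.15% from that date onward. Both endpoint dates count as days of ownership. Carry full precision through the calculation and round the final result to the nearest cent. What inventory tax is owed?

April 30 – June 3, 2002: 35 days at 3.6% → $1034000 × 3.6% × 35/365 = $3569.4247
June 4 – June 26, 2002: 23 days at 2.15% → $1034000 × 2.15% × 23/365 = $1400.8575
Total = $4970.2822

$4970.28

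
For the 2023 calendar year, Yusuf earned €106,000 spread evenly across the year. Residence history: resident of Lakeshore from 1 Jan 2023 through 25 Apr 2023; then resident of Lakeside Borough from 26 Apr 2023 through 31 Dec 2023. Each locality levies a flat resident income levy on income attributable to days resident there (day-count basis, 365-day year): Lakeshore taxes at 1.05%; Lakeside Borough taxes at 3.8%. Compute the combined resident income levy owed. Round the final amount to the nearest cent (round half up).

Lakeshore, 1 Jan – 25 Apr 2023: 115 days → €106,000 × 1.05% × 115/365 = €350.6712
Lakeside Borough, 26 Apr – 31 Dec 2023: 250 days → €106,000 × 3.8% × 250/365 = €2,758.9041
Total = €3,109.5753

€3,109.58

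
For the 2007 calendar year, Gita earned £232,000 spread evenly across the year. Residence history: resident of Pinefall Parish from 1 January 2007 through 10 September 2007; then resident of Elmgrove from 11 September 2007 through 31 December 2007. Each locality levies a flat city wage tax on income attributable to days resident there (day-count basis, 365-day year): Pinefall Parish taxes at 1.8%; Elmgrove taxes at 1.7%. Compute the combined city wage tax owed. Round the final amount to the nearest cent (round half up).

£4,104.81

Pinefall Parish, 1 January – 10 September 2007: 253 days → £232,000 × 1.8% × 253/365 = £2,894.5973
Elmgrove, 11 September – 31 December 2007: 112 days → £232,000 × 1.7% × 112/365 = £1,210.2137
Total = £4,104.8110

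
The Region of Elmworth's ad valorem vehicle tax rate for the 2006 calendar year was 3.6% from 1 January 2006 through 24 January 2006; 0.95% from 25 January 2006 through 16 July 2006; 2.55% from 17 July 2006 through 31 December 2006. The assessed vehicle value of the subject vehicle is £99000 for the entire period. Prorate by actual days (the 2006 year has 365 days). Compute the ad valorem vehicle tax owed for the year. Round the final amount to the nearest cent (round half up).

1 January – 24 January 2006: 24 days at 3.6% → £99000 × 3.6% × 24/365 = £234.3452
25 January – 16 July 2006: 173 days at 0.95% → £99000 × 0.95% × 173/365 = £445.7712
17 July – 31 December 2006: 168 days at 2.55% → £99000 × 2.55% × 168/365 = £1161.9616
Total = £1842.0781

£1842.08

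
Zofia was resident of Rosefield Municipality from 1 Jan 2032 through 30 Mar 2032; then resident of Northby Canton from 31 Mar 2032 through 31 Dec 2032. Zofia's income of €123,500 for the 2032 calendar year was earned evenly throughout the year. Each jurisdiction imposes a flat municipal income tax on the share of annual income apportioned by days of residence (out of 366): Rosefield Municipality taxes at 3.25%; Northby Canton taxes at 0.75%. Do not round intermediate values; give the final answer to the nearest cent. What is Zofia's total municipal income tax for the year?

€1,685.47

Rosefield Municipality, 1 Jan – 30 Mar 2032: 90 days → €123,500 × 3.25% × 90/366 = €986.9877
Northby Canton, 31 Mar – 31 Dec 2032: 276 days → €123,500 × 0.75% × 276/366 = €698.4836
Total = €1,685.4713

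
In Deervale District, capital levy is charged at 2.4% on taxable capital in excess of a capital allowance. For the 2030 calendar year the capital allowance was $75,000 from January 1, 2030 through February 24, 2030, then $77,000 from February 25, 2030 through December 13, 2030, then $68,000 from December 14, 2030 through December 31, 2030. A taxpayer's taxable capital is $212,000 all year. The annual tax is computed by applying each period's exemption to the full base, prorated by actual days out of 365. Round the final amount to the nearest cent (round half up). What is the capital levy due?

January 1 – February 24, 2030: 55 days, exemption $75,000 → ($212,000 − $75,000) × 2.4% × 55/365 = $495.4521
February 25 – December 13, 2030: 292 days, exemption $77,000 → ($212,000 − $77,000) × 2.4% × 292/365 = $2,592.0000
December 14 – December 31, 2030: 18 days, exemption $68,000 → ($212,000 − $68,000) × 2.4% × 18/365 = $170.4329
Total = $3,257.8849

$3,257.88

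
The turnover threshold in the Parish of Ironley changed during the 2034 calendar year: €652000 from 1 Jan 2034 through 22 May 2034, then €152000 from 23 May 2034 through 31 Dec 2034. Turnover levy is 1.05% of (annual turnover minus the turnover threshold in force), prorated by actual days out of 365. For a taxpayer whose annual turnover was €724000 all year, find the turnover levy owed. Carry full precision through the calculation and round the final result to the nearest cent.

€3963.53

1 Jan – 22 May 2034: 142 days, exemption €652000 → (€724000 − €652000) × 1.05% × 142/365 = €294.1151
23 May – 31 Dec 2034: 223 days, exemption €152000 → (€724000 − €152000) × 1.05% × 223/365 = €3669.4192
Total = €3963.5342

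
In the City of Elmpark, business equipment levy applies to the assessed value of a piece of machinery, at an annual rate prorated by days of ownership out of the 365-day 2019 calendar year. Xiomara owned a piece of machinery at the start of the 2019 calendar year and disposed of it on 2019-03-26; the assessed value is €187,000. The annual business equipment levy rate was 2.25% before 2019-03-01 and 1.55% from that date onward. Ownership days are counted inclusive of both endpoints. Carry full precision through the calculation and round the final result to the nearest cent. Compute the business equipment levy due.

€886.58

2019-01-01 to 2019-02-28: 59 days at 2.25% → €187,000 × 2.25% × 59/365 = €680.1164
2019-03-01 to 2019-03-26: 26 days at 1.55% → €187,000 × 1.55% × 26/365 = €206.4685
Total = €886.5849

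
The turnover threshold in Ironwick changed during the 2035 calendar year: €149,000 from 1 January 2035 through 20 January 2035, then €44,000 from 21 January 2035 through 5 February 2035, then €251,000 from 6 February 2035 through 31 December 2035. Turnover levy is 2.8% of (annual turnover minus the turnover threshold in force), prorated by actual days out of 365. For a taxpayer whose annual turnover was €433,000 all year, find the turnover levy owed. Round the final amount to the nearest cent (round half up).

€5,506.56

1 January – 20 January 2035: 20 days, exemption €149,000 → (€433,000 − €149,000) × 2.8% × 20/365 = €435.7260
21 January – 5 February 2035: 16 days, exemption €44,000 → (€433,000 − €44,000) × 2.8% × 16/365 = €477.4575
6 February – 31 December 2035: 329 days, exemption €251,000 → (€433,000 − €251,000) × 2.8% × 329/365 = €4,593.3808
Total = €5,506.5644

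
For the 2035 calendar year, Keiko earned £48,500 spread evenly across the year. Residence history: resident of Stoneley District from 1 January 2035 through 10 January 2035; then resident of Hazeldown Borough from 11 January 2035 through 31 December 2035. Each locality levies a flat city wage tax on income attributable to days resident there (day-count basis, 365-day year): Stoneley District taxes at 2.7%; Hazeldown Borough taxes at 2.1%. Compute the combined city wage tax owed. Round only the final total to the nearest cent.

£1,026.47

Stoneley District, 1 January – 10 January 2035: 10 days → £48,500 × 2.7% × 10/365 = £35.8767
Hazeldown Borough, 11 January – 31 December 2035: 355 days → £48,500 × 2.1% × 355/365 = £990.5959
Total = £1,026.4726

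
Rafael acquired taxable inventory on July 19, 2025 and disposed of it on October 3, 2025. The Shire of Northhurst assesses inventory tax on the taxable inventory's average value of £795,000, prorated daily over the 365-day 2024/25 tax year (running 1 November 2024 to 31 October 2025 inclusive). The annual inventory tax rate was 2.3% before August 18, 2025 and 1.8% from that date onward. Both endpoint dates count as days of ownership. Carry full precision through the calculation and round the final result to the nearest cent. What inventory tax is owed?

July 19 – August 17, 2025: 30 days at 2.3% → £795,000 × 2.3% × 30/365 = £1,502.8767
August 18 – October 3, 2025: 47 days at 1.8% → £795,000 × 1.8% × 47/365 = £1,842.6575
Total = £3,345.5342

£3,345.53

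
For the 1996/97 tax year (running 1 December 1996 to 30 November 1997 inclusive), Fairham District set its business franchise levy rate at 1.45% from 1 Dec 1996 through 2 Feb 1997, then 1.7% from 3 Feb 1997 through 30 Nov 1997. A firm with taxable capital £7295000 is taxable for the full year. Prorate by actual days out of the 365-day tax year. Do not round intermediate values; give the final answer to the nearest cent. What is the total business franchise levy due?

£120817.19

1 Dec 1996 – 2 Feb 1997: 64 days at 1.45% → £7295000 × 1.45% × 64/365 = £18547.2877
3 Feb – 30 Nov 1997: 301 days at 1.7% → £7295000 × 1.7% × 301/365 = £102269.9041
Total = £120817.1918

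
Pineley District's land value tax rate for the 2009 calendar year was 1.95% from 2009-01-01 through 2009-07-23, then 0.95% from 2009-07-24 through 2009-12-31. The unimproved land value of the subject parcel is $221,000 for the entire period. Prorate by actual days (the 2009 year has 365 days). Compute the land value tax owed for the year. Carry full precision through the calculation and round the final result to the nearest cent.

2009-01-01 to 2009-07-23: 204 days at 1.95% → $221,000 × 1.95% × 204/365 = $2,408.5973
2009-07-24 to 2009-12-31: 161 days at 0.95% → $221,000 × 0.95% × 161/365 = $926.0808
Total = $3,334.6781

$3,334.68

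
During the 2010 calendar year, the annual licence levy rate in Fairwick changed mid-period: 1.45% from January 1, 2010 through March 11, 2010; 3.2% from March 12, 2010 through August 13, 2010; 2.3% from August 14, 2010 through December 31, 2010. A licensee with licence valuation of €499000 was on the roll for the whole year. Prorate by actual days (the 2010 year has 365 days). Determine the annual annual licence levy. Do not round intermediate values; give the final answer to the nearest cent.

January 1 – March 11, 2010: 70 days at 1.45% → €499000 × 1.45% × 70/365 = €1387.6301
March 12 – August 13, 2010: 155 days at 3.2% → €499000 × 3.2% × 155/365 = €6780.9315
August 14 – December 31, 2010: 140 days at 2.3% → €499000 × 2.3% × 140/365 = €4402.1370
Total = €12570.6986

€12570.70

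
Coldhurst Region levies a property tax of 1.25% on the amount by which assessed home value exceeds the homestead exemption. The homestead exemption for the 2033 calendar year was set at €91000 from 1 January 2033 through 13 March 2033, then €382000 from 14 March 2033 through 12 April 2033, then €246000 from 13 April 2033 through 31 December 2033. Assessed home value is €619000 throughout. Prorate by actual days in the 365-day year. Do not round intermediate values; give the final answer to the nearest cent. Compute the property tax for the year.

€4904.97

1 January – 13 March 2033: 72 days, exemption €91000 → (€619000 − €91000) × 1.25% × 72/365 = €1301.9178
14 March – 12 April 2033: 30 days, exemption €382000 → (€619000 − €382000) × 1.25% × 30/365 = €243.4932
13 April – 31 December 2033: 263 days, exemption €246000 → (€619000 − €246000) × 1.25% × 263/365 = €3359.5548
Total = €4904.9658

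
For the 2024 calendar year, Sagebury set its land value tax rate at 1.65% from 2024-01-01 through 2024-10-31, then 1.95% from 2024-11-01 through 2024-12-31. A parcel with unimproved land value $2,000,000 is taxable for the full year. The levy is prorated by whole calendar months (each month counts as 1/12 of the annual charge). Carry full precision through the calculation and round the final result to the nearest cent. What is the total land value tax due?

$34,000.00

2024-01-01 to 2024-10-31: 10 months at 1.65% → $2,000,000 × 1.65% × 10/12 = $27,500.0000
2024-11-01 to 2024-12-31: 2 months at 1.95% → $2,000,000 × 1.95% × 2/12 = $6,500.0000
Total = $34,000.0000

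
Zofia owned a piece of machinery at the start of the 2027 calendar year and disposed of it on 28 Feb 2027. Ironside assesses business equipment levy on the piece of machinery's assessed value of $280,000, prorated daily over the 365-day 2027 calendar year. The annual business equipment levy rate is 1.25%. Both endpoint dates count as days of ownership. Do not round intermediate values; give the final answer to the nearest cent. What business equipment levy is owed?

Days held (1 Jan – 28 Feb 2027): 59 out of 365
Tax = $280,000 × 1.25% × 59/365 = $565.7534

$565.75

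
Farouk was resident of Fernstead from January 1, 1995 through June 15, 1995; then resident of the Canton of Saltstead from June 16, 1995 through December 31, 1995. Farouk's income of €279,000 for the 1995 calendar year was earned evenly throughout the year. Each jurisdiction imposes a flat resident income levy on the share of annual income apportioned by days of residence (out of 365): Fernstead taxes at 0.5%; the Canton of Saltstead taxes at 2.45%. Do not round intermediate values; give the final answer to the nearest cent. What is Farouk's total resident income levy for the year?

€4,361.19

Fernstead, January 1 – June 15, 1995: 166 days → €279,000 × 0.5% × 166/365 = €634.4384
The Canton of Saltstead, June 16 – December 31, 1995: 199 days → €279,000 × 2.45% × 199/365 = €3,726.7521
Total = €4,361.1904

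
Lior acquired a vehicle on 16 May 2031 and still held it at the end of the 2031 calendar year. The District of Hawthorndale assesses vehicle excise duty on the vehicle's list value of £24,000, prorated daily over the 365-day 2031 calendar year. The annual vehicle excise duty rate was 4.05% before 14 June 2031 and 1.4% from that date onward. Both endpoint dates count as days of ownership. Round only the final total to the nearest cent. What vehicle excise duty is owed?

£262.26

16 May – 13 June 2031: 29 days at 4.05% → £24,000 × 4.05% × 29/365 = £77.2274
14 June – 31 December 2031: 201 days at 1.4% → £24,000 × 1.4% × 201/365 = £185.0301
Total = £262.2575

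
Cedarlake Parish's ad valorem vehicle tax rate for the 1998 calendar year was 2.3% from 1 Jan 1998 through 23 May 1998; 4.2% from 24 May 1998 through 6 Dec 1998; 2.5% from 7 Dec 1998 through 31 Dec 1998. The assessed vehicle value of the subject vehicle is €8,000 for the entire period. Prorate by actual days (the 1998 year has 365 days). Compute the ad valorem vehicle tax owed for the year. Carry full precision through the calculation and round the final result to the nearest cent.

1 Jan – 23 May 1998: 143 days at 2.3% → €8,000 × 2.3% × 143/365 = €72.0877
24 May – 6 Dec 1998: 197 days at 4.2% → €8,000 × 4.2% × 197/365 = €181.3479
7 Dec – 31 Dec 1998: 25 days at 2.5% → €8,000 × 2.5% × 25/365 = €13.6986
Total = €267.1342

€267.13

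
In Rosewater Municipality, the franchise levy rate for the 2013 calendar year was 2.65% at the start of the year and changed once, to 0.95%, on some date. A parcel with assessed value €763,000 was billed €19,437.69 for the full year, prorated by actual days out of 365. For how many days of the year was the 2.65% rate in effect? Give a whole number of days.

Let d = days at the first rate; then 365 − d days at the second rate.
€763,000 × [2.65%·d + 0.95%·(365−d)] / 365 = €19,437.69
Solving gives d = 343, so the new rate took effect on 10 December 2013.

343 days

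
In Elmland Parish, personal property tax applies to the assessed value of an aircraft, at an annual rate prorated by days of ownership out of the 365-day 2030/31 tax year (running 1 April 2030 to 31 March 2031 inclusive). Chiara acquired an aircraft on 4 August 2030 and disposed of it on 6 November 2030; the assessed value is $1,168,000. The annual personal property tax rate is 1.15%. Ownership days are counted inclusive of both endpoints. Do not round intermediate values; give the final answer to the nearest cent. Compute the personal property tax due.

$3,496.00

Days held (4 August – 6 November 2030): 95 out of 365
Tax = $1,168,000 × 1.15% × 95/365 = $3,496.0000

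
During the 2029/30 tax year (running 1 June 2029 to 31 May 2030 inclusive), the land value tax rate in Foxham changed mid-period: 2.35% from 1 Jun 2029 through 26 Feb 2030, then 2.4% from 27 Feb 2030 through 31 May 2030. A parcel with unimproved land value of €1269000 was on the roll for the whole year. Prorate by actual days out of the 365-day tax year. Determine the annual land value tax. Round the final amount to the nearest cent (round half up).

€29984.91

1 Jun 2029 – 26 Feb 2030: 271 days at 2.35% → €1269000 × 2.35% × 271/365 = €22141.4425
27 Feb – 31 May 2030: 94 days at 2.4% → €1269000 × 2.4% × 94/365 = €7843.4630
Total = €29984.9055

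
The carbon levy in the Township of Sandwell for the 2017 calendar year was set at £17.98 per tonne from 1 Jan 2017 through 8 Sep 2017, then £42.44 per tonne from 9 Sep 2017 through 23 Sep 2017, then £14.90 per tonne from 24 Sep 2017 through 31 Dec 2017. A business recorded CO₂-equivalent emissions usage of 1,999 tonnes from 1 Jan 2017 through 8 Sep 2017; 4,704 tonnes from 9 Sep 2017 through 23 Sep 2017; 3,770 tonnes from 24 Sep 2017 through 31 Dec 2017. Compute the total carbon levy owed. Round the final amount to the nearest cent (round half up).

£291,752.78

1 Jan – 8 Sep 2017: 1,999 tonnes at £17.98/tonne → £35,942.02
9 Sep – 23 Sep 2017: 4,704 tonnes at £42.44/tonne → £199,637.76
24 Sep – 31 Dec 2017: 3,770 tonnes at £14.90/tonne → £56,173.00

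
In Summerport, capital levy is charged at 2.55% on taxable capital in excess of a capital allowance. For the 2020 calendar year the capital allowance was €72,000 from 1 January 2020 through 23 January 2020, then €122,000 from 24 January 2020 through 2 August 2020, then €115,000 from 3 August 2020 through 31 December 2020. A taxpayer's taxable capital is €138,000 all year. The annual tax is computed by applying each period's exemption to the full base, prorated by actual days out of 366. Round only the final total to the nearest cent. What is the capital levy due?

1 January – 23 January 2020: 23 days, exemption €72,000 → (€138,000 − €72,000) × 2.55% × 23/366 = €105.7623
24 January – 2 August 2020: 192 days, exemption €122,000 → (€138,000 − €122,000) × 2.55% × 192/366 = €214.0328
3 August – 31 December 2020: 151 days, exemption €115,000 → (€138,000 − €115,000) × 2.55% × 151/366 = €241.9713
Total = €561.7664

€561.77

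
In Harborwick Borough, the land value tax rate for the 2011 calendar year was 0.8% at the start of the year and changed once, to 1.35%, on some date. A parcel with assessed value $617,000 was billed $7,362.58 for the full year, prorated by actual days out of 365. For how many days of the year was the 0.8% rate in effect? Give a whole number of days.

104 days

Let d = days at the first rate; then 365 − d days at the second rate.
$617,000 × [0.8%·d + 1.35%·(365−d)] / 365 = $7,362.58
Solving gives d = 104, so the new rate took effect on 15 Apr 2011.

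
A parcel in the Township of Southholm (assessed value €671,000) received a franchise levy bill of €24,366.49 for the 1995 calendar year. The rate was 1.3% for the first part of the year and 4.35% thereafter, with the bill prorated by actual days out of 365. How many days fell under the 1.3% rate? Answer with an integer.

86 days

Let d = days at the first rate; then 365 − d days at the second rate.
€671,000 × [1.3%·d + 4.35%·(365−d)] / 365 = €24,366.49
Solving gives d = 86, so the new rate took effect on 28 Mar 1995.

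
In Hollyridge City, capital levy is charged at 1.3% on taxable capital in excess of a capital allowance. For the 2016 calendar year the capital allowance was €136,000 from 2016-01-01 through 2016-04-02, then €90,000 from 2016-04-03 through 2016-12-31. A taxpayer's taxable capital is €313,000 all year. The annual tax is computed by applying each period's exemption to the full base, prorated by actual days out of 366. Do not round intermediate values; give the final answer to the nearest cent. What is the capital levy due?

2016-01-01 to 2016-04-02: 93 days, exemption €136,000 → (€313,000 − €136,000) × 1.3% × 93/366 = €584.6803
2016-04-03 to 2016-12-31: 273 days, exemption €90,000 → (€313,000 − €90,000) × 1.3% × 273/366 = €2,162.3689
Total = €2,747.0492

€2,747.05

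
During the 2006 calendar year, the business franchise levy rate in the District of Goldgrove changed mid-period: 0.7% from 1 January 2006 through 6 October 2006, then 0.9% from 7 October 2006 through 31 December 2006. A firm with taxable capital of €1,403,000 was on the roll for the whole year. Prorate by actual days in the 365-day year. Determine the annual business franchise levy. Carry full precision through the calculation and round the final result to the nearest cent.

€10,482.14

1 January – 6 October 2006: 279 days at 0.7% → €1,403,000 × 0.7% × 279/365 = €7,507.0110
7 October – 31 December 2006: 86 days at 0.9% → €1,403,000 × 0.9% × 86/365 = €2,975.1288
Total = €10,482.1397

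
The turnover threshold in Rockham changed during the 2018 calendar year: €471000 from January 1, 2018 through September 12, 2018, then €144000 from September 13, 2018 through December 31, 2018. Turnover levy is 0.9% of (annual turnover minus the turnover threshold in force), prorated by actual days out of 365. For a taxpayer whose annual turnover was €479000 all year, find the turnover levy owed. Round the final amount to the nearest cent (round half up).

January 1 – September 12, 2018: 255 days, exemption €471000 → (€479000 − €471000) × 0.9% × 255/365 = €50.3014
September 13 – December 31, 2018: 110 days, exemption €144000 → (€479000 − €144000) × 0.9% × 110/365 = €908.6301
Total = €958.9315

€958.93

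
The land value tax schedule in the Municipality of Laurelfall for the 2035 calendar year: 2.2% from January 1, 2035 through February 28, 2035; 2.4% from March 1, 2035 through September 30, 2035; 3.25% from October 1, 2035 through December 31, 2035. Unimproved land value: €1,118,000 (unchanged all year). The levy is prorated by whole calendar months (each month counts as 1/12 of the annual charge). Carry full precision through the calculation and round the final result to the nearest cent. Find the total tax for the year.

January 1 – February 28, 2035: 2 months at 2.2% → €1,118,000 × 2.2% × 2/12 = €4,099.3333
March 1 – September 30, 2035: 7 months at 2.4% → €1,118,000 × 2.4% × 7/12 = €15,652.0000
October 1 – December 31, 2035: 3 months at 3.25% → €1,118,000 × 3.25% × 3/12 = €9,083.7500
Total = €28,835.0833

€28,835.08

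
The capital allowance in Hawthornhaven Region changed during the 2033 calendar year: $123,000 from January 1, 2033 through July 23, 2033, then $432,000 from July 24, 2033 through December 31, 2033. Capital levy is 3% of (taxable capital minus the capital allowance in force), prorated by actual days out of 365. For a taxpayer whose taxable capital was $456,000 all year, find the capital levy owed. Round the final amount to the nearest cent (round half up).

January 1 – July 23, 2033: 204 days, exemption $123,000 → ($456,000 − $123,000) × 3% × 204/365 = $5,583.4521
July 24 – December 31, 2033: 161 days, exemption $432,000 → ($456,000 − $432,000) × 3% × 161/365 = $317.5890
Total = $5,901.0411

$5,901.04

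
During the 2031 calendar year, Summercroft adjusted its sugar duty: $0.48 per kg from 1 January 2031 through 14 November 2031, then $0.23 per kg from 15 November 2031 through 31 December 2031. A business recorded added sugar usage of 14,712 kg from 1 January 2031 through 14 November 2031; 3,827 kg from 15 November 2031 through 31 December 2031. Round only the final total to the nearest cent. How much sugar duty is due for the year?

1 January – 14 November 2031: 14,712 kg at $0.48/kg → $7061.76
15 November – 31 December 2031: 3,827 kg at $0.23/kg → $880.21

$7941.97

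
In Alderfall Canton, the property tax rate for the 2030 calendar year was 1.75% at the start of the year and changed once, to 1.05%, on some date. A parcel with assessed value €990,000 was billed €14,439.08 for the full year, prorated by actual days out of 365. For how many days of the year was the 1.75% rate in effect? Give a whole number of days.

213 days

Let d = days at the first rate; then 365 − d days at the second rate.
€990,000 × [1.75%·d + 1.05%·(365−d)] / 365 = €14,439.08
Solving gives d = 213, so the new rate took effect on 2 August 2030.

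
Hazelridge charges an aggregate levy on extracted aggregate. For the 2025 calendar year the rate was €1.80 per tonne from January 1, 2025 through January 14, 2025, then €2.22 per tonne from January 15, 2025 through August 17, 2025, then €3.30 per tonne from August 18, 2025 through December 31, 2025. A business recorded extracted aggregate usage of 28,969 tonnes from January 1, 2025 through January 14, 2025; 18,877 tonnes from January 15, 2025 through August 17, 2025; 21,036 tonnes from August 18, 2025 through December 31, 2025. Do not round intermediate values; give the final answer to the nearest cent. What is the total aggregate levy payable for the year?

€163,469.94

January 1 – January 14, 2025: 28,969 tonnes at €1.80/tonne → €52,144.20
January 15 – August 17, 2025: 18,877 tonnes at €2.22/tonne → €41,906.94
August 18 – December 31, 2025: 21,036 tonnes at €3.30/tonne → €69,418.80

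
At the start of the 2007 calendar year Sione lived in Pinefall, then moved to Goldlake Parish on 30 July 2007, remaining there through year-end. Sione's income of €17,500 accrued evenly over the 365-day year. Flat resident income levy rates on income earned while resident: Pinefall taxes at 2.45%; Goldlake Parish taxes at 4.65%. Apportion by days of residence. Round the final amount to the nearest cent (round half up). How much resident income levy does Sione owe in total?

€592.24

Pinefall, 1 January – 29 July 2007: 210 days → €17,500 × 2.45% × 210/365 = €246.6781
Goldlake Parish, 30 July – 31 December 2007: 155 days → €17,500 × 4.65% × 155/365 = €345.5651
Total = €592.2432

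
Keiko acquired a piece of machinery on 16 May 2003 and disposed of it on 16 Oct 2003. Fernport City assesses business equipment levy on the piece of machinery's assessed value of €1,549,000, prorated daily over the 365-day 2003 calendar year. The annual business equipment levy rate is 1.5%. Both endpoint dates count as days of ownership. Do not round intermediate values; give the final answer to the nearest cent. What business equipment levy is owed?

€9,803.26

Days held (16 May – 16 Oct 2003): 154 out of 365
Tax = €1,549,000 × 1.5% × 154/365 = €9,803.2603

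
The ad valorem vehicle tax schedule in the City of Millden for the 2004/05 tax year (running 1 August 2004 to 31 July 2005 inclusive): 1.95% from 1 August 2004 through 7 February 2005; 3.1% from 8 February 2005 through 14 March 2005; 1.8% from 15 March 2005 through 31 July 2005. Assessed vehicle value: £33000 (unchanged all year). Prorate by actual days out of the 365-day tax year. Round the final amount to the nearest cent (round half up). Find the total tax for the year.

£661.04

1 August 2004 – 7 February 2005: 191 days at 1.95% → £33000 × 1.95% × 191/365 = £336.7356
8 February – 14 March 2005: 35 days at 3.1% → £33000 × 3.1% × 35/365 = £98.0959
15 March – 31 July 2005: 139 days at 1.8% → £33000 × 1.8% × 139/365 = £226.2082
Total = £661.0397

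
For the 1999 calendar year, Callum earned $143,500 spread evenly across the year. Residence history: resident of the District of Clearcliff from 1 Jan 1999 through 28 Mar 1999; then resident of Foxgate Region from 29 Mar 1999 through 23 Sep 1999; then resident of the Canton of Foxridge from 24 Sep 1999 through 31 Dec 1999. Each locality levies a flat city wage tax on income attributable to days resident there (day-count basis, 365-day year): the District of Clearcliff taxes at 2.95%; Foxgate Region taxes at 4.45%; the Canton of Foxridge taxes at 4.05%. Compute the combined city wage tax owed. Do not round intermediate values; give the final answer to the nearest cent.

$5,717.00

The District of Clearcliff, 1 Jan – 28 Mar 1999: 87 days → $143,500 × 2.95% × 87/365 = $1,009.0212
Foxgate Region, 29 Mar – 23 Sep 1999: 179 days → $143,500 × 4.45% × 179/365 = $3,131.6418
The Canton of Foxridge, 24 Sep – 31 Dec 1999: 99 days → $143,500 × 4.05% × 99/365 = $1,576.3377
Total = $5,717.0007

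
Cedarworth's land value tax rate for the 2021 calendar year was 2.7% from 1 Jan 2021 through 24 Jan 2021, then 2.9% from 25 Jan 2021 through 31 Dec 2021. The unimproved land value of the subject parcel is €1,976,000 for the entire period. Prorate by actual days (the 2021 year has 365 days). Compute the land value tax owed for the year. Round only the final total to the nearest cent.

1 Jan – 24 Jan 2021: 24 days at 2.7% → €1,976,000 × 2.7% × 24/365 = €3,508.0767
25 Jan – 31 Dec 2021: 341 days at 2.9% → €1,976,000 × 2.9% × 341/365 = €53,536.0658
Total = €57,044.1425

€57,044.14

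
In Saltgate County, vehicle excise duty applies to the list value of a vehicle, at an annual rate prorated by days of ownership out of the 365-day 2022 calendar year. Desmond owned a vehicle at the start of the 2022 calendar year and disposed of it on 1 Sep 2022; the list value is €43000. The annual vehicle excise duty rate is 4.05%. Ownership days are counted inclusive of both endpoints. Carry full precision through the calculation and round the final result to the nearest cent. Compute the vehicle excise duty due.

Days held (1 Jan – 1 Sep 2022): 244 out of 365
Tax = €43000 × 4.05% × 244/365 = €1164.1808

€1164.18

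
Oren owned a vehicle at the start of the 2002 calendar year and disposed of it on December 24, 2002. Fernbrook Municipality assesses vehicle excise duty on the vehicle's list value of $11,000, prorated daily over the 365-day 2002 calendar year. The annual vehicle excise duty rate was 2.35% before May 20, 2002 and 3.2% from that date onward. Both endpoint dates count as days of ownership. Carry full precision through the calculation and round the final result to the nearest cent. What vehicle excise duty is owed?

January 1 – May 19, 2002: 139 days at 2.35% → $11,000 × 2.35% × 139/365 = $98.4425
May 20 – December 24, 2002: 219 days at 3.2% → $11,000 × 3.2% × 219/365 = $211.2000
Total = $309.6425

$309.64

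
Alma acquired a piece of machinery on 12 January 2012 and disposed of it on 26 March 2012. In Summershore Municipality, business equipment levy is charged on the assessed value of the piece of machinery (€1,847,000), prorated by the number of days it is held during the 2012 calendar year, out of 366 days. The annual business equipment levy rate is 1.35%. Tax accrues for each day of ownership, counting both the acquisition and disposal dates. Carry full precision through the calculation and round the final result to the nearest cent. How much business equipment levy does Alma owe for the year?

€5,109.53

Days held (12 January – 26 March 2012): 75 out of 366
Tax = €1,847,000 × 1.35% × 75/366 = €5,109.5287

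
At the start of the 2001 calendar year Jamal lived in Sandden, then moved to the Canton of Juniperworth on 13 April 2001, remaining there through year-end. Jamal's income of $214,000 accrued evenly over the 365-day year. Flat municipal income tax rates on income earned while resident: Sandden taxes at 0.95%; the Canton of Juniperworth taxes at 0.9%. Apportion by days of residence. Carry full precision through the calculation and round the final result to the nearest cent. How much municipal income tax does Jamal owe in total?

Sandden, 1 January – 12 April 2001: 102 days → $214,000 × 0.95% × 102/365 = $568.1260
The Canton of Juniperworth, 13 April – 31 December 2001: 263 days → $214,000 × 0.9% × 263/365 = $1,387.7753
Total = $1,955.9014

$1,955.90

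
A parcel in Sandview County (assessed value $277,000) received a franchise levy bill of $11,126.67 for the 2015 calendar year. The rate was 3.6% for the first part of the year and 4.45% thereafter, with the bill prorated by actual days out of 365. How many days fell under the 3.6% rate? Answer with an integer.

Let d = days at the first rate; then 365 − d days at the second rate.
$277,000 × [3.6%·d + 4.45%·(365−d)] / 365 = $11,126.67
Solving gives d = 186, so the new rate took effect on 6 Jul 2015.

186 days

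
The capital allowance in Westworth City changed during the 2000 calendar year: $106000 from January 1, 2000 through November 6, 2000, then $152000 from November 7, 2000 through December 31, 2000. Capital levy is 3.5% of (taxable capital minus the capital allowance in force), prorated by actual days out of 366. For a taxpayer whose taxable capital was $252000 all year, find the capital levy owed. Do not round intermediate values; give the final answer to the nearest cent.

January 1 – November 6, 2000: 311 days, exemption $106000 → ($252000 − $106000) × 3.5% × 311/366 = $4342.1038
November 7 – December 31, 2000: 55 days, exemption $152000 → ($252000 − $152000) × 3.5% × 55/366 = $525.9563
Total = $4868.0601

$4868.06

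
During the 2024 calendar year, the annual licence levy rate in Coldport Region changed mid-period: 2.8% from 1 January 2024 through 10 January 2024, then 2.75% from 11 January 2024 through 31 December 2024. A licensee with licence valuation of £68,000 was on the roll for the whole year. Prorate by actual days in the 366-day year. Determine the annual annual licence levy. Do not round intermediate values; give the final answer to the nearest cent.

1 January – 10 January 2024: 10 days at 2.8% → £68,000 × 2.8% × 10/366 = £52.0219
11 January – 31 December 2024: 356 days at 2.75% → £68,000 × 2.75% × 356/366 = £1,818.9071
Total = £1,870.9290

£1,870.93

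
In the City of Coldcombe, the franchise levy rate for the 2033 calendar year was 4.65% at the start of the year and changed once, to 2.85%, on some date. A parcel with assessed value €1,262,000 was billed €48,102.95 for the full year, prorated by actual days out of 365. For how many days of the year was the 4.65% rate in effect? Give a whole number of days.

Let d = days at the first rate; then 365 − d days at the second rate.
€1,262,000 × [4.65%·d + 2.85%·(365−d)] / 365 = €48,102.95
Solving gives d = 195, so the new rate took effect on 15 Jul 2033.

195 days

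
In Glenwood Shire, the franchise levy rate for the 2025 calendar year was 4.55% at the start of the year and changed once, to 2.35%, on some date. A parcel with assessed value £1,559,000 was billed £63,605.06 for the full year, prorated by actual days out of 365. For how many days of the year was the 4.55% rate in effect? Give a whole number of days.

287 days

Let d = days at the first rate; then 365 − d days at the second rate.
£1,559,000 × [4.55%·d + 2.35%·(365−d)] / 365 = £63,605.06
Solving gives d = 287, so the new rate took effect on 15 October 2025.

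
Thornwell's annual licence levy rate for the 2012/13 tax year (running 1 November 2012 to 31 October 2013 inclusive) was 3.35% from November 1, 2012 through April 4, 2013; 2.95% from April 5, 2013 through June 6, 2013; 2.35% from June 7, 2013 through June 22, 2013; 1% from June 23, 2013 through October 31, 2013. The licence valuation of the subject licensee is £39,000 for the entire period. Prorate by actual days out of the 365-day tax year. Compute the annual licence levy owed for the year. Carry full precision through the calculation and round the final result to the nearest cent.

November 1, 2012 – April 4, 2013: 155 days at 3.35% → £39,000 × 3.35% × 155/365 = £554.8151
April 5 – June 6, 2013: 63 days at 2.95% → £39,000 × 2.95% × 63/365 = £198.5795
June 7 – June 22, 2013: 16 days at 2.35% → £39,000 × 2.35% × 16/365 = £40.1753
June 23 – October 31, 2013: 131 days at 1% → £39,000 × 1% × 131/365 = £139.9726
Total = £933.5425

£933.54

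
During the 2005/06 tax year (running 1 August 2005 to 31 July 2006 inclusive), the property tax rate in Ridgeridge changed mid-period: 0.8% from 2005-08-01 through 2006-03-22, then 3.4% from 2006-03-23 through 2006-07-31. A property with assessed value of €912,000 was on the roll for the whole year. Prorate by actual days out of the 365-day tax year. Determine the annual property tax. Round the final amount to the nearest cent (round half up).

€15,806.33

2005-08-01 to 2006-03-22: 234 days at 0.8% → €912,000 × 0.8% × 234/365 = €4,677.4356
2006-03-23 to 2006-07-31: 131 days at 3.4% → €912,000 × 3.4% × 131/365 = €11,128.8986
Total = €15,806.3342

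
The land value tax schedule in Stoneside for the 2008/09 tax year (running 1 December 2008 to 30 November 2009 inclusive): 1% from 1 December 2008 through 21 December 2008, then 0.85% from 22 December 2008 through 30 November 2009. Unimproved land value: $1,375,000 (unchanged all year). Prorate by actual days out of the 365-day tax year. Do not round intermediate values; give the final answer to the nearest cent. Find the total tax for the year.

1 December – 21 December 2008: 21 days at 1% → $1,375,000 × 1% × 21/365 = $791.0959
22 December 2008 – 30 November 2009: 344 days at 0.85% → $1,375,000 × 0.85% × 344/365 = $11,015.0685
Total = $11,806.1644

$11,806.16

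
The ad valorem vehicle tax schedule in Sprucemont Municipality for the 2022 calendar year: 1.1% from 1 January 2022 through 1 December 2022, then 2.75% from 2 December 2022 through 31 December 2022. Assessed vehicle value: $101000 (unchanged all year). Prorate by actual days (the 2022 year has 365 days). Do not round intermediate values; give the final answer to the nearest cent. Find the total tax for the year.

1 January – 1 December 2022: 335 days at 1.1% → $101000 × 1.1% × 335/365 = $1019.6849
2 December – 31 December 2022: 30 days at 2.75% → $101000 × 2.75% × 30/365 = $228.2877
Total = $1247.9726

$1247.97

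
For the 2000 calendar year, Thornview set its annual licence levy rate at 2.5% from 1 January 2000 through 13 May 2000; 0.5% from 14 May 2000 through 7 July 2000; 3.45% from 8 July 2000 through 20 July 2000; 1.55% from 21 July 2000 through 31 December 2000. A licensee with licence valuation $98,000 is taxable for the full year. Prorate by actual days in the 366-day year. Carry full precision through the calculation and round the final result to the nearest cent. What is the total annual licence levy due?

$1,771.36

1 January – 13 May 2000: 134 days at 2.5% → $98,000 × 2.5% × 134/366 = $896.9945
14 May – 7 July 2000: 55 days at 0.5% → $98,000 × 0.5% × 55/366 = $73.6339
8 July – 20 July 2000: 13 days at 3.45% → $98,000 × 3.45% × 13/366 = $120.0902
21 July – 31 December 2000: 164 days at 1.55% → $98,000 × 1.55% × 164/366 = $680.6448
Total = $1,771.3634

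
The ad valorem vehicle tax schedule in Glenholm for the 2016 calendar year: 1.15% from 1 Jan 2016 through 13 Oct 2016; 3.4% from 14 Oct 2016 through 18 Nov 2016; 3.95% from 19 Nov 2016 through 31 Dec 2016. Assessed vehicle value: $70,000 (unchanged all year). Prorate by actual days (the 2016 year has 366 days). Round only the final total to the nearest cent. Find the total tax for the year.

$1,190.19

1 Jan – 13 Oct 2016: 287 days at 1.15% → $70,000 × 1.15% × 287/366 = $631.2432
14 Oct – 18 Nov 2016: 36 days at 3.4% → $70,000 × 3.4% × 36/366 = $234.0984
19 Nov – 31 Dec 2016: 43 days at 3.95% → $70,000 × 3.95% × 43/366 = $324.8497
Total = $1,190.1913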